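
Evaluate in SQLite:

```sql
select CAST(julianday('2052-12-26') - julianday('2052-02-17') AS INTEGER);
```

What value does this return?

313

12 days remain in February 2052 after the 17th (29 − 17).
Full months from March 2052 through November 2052 contribute their day counts.
Then 26 days into December 2052.
Total: 12 + 31 + 30 + 31 + 30 + 31 + 31 + 30 + 31 + 30 + 26 = 313.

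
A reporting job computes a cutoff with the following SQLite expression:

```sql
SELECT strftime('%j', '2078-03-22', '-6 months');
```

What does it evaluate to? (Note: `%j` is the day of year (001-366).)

265

First apply '-6 months': 2078-03-22 → 2077-09-22.
Day-of-year for 2077-09-22: days since 2077-01-01 inclusive = 265, zero-padded to 265.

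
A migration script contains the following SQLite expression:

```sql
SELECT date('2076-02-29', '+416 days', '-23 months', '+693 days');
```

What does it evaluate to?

Applying '+416 days' to 2076-02-29: counting 416 days forward gives 2077-04-20.
Adding -23 months to 2077-04-20 gives 2075-05-20.
Applying '+693 days' to 2075-05-20: counting 693 days forward gives 2077-04-12.

2077-04-12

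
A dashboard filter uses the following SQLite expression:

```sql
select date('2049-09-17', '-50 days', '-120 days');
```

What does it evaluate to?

Applying '-50 days' to 2049-09-17: counting 50 days back gives 2049-07-29.
Applying '-120 days' to 2049-07-29: counting 120 days back gives 2049-03-31.

2049-03-31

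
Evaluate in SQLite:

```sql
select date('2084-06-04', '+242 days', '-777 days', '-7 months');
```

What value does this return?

2082-05-17

Applying '+242 days' to 2084-06-04: counting 242 days forward gives 2085-02-01.
Applying '-777 days' to 2085-02-01: counting 777 days back gives 2082-12-17.
Adding -7 months to 2082-12-17 gives 2082-05-17.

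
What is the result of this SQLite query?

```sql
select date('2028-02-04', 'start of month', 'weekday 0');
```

2028-02-06

`start of month` rewinds 2028-02-04 to 2028-02-01.
`weekday 0` advances to the next Sunday; 2028-02-01 is a Tuesday, so it moves forward to 2028-02-06.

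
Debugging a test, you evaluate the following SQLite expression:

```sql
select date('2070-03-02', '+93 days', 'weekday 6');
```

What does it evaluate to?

2070-06-07

Applying '+93 days' to 2070-03-02: counting 93 days forward gives 2070-06-03.
`weekday 6` advances to the next Saturday; 2070-06-03 is a Tuesday, so it moves forward to 2070-06-07.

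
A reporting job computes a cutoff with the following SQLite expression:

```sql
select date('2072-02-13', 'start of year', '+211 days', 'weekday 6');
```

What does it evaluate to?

2072-07-30

`start of year` rewinds 2072-02-13 to 2072-01-01.
Applying '+211 days' to 2072-01-01: counting 211 days forward gives 2072-07-30.
`weekday 6` advances to the next Saturday; 2072-07-30 is already a Saturday, so it stays at 2072-07-30.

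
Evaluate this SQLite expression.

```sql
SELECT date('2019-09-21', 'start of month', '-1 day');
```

2019-08-31

`start of month` rewinds 2019-09-21 to 2019-09-01.
Going back 1 day from 2019-09-01 reaches 2019-08-31 (last day of August, 31 days).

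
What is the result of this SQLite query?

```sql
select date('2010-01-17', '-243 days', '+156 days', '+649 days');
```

Applying '-243 days' to 2010-01-17: counting 243 days back gives 2009-05-19.
Applying '+156 days' to 2009-05-19: counting 156 days forward gives 2009-10-22.
Applying '+649 days' to 2009-10-22: counting 649 days forward gives 2011-08-02.

2011-08-02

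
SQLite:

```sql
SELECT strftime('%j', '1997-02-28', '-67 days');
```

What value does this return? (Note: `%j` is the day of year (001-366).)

358

First apply '-67 days': 1997-02-28 → 1996-12-23.
Day-of-year for 1996-12-23: days since 1996-01-01 inclusive = 358, zero-padded to 358.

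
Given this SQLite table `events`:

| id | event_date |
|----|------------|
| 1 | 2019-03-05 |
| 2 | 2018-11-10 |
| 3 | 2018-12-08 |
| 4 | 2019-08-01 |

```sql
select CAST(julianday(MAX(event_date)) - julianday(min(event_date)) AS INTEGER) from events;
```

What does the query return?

MIN = 2018-11-10, MAX = 2019-08-01.
20 days remain in November 2018 after the 10th (30 − 10).
Full months from December 2018 through July 2019 contribute their day counts.
Then 1 day into August 2019.
Total: 20 + 31 + 31 + 28 + 31 + 30 + 31 + 30 + 31 + 1 = 264.

264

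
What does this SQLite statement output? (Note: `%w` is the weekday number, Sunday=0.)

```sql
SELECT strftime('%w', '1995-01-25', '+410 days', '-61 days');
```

2

First apply '+410 days', '-61 days': 1995-01-25 → 1996-01-09.
1996-01-09 is a Tuesday; with Sunday=0 that is 2.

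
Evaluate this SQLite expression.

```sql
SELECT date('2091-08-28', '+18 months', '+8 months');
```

2093-10-28

Adding +18 months to 2091-08-28 gives 2093-02-28.
Adding +8 months to 2093-02-28 gives 2093-10-28.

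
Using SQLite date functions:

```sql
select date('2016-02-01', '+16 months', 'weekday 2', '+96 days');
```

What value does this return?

2017-09-10

Adding +16 months to 2016-02-01 gives 2017-06-01.
`weekday 2` advances to the next Tuesday; 2017-06-01 is a Thursday, so it moves forward to 2017-06-06.
Applying '+96 days' to 2017-06-06: counting 96 days forward gives 2017-09-10.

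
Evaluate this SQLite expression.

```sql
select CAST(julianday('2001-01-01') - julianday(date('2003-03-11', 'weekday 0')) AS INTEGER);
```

`weekday 0` advances to the next Sunday; 2003-03-11 is a Tuesday, so it moves forward to 2003-03-16.
30 days remain in January 2001 after the 1st (31 − 1).
Full months from February 2001 through February 2003 contribute their day counts.
Then 16 days into March 2003.
Total: 30 + 28 + 31 + 30 + 31 + 30 + 31 + 31 + 30 + 31 + 30 + 31 + 31 + 28 + 31 + 30 + 31 + 30 + 31 + 31 + 30 + 31 + 30 + 31 + 31 + 28 + 16 = 804.
The subtraction is earlier − later, so the result is −804 → -804.

-804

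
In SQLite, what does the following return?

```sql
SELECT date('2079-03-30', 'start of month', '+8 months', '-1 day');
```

2079-10-31

`start of month` rewinds 2079-03-30 to 2079-03-01.
Adding +8 months to 2079-03-01 gives 2079-11-01.
Going back 1 day from 2079-11-01 reaches 2079-10-31 (last day of October, 31 days).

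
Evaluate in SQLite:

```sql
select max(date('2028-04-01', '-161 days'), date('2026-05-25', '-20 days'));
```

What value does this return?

date('2028-04-01', '-161 days') → 2027-10-23.
date('2026-05-25', '-20 days') → 2026-05-05.
Later of the two is 2027-10-23.

2027-10-23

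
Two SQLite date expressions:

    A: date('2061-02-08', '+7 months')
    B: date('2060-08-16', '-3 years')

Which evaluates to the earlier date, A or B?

B

A = 2061-09-08.
B = 2057-08-16.
B is earlier.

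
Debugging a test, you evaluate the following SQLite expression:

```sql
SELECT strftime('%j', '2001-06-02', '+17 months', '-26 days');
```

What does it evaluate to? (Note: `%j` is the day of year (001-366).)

First apply '+17 months', '-26 days': 2001-06-02 → 2002-10-07.
Day-of-year for 2002-10-07: days since 2002-01-01 inclusive = 280, zero-padded to 280.

280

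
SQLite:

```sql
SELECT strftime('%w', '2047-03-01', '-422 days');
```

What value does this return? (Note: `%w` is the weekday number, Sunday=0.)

3

First apply '-422 days': 2047-03-01 → 2046-01-03.
2046-01-03 is a Wednesday; with Sunday=0 that is 3.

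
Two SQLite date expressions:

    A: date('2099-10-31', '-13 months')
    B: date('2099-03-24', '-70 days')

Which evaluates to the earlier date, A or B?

A

A = 2098-10-01.
B = 2099-01-13.
A is earlier.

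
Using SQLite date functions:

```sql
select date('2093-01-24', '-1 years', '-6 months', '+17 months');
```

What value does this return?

2092-12-24

Adding -1 year to 2093-01-24 gives 2092-01-24.
Adding -6 months to 2092-01-24 gives 2091-07-24.
Adding +17 months to 2091-07-24 gives 2092-12-24.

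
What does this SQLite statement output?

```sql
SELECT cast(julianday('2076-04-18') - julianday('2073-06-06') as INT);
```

1047

24 days remain in June 2073 after the 6th (30 − 6).
Full months from July 2073 through March 2076 contribute their day counts.
Then 18 days into April 2076.
Total: 24 + 31 + 31 + 30 + 31 + 30 + 31 + 31 + 28 + 31 + 30 + 31 + 30 + 31 + 31 + 30 + 31 + 30 + 31 + 31 + 28 + 31 + 30 + 31 + 30 + 31 + 31 + 30 + 31 + 30 + 31 + 31 + 29 + 31 + 18 = 1047.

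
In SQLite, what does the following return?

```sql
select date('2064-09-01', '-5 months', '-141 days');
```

2063-11-12

Adding -5 months to 2064-09-01 gives 2064-04-01.
Applying '-141 days' to 2064-04-01: counting 141 days back gives 2063-11-12.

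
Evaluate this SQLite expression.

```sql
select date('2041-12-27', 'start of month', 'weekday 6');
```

`start of month` rewinds 2041-12-27 to 2041-12-01.
`weekday 6` advances to the next Saturday; 2041-12-01 is a Sunday, so it moves forward to 2041-12-07.

2041-12-07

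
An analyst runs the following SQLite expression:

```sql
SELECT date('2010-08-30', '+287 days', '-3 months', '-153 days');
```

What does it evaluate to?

2010-10-11

Applying '+287 days' to 2010-08-30: counting 287 days forward gives 2011-06-13.
Adding -3 months to 2011-06-13 gives 2011-03-13.
Applying '-153 days' to 2011-03-13: counting 153 days back gives 2010-10-11.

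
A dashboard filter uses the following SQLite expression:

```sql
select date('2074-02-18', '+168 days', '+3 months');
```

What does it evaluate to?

2074-11-05

Applying '+168 days' to 2074-02-18: counting 168 days forward gives 2074-08-05.
Adding +3 months to 2074-08-05 gives 2074-11-05.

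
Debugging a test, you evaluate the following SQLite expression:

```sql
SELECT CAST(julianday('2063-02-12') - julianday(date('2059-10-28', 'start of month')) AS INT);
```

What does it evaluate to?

`start of month` rewinds 2059-10-28 to 2059-10-01.
30 days remain in October 2059 after the 1st (31 − 1).
Full months from November 2059 through January 2063 contribute their day counts.
Then 12 days into February 2063.
Total: 30 + 30 + 31 + 31 + 29 + 31 + 30 + 31 + 30 + 31 + 31 + 30 + 31 + 30 + 31 + 31 + 28 + 31 + 30 + 31 + 30 + 31 + 31 + 30 + 31 + 30 + 31 + 31 + 28 + 31 + 30 + 31 + 30 + 31 + 31 + 30 + 31 + 30 + 31 + 31 + 12 = 1230.

1230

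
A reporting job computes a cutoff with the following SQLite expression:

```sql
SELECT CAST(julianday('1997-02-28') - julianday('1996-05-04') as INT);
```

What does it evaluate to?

300

27 days remain in May 1996 after the 4th (31 − 4).
Full months from June 1996 through January 1997 contribute their day counts.
Then 28 days into February 1997.
Total: 27 + 30 + 31 + 31 + 30 + 31 + 30 + 31 + 31 + 28 = 300.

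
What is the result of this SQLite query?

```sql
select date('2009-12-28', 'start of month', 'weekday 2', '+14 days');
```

2009-12-15

`start of month` rewinds 2009-12-28 to 2009-12-01.
`weekday 2` advances to the next Tuesday; 2009-12-01 is already a Tuesday, so it stays at 2009-12-01.
Advancing 14 more days within December lands on 2009-12-15.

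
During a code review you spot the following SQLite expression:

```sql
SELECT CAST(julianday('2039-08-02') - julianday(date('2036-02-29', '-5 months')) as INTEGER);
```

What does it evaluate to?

Adding -5 months to 2036-02-29 gives 2035-09-29.
1 day remains in September 2035 after the 29th (30 − 29).
Full months from October 2035 through July 2039 contribute their day counts.
Then 2 days into August 2039.
Total: 1 + 31 + 30 + 31 + 31 + 29 + 31 + 30 + 31 + 30 + 31 + 31 + 30 + 31 + 30 + 31 + 31 + 28 + 31 + 30 + 31 + 30 + 31 + 31 + 30 + 31 + 30 + 31 + 31 + 28 + 31 + 30 + 31 + 30 + 31 + 31 + 30 + 31 + 30 + 31 + 31 + 28 + 31 + 30 + 31 + 30 + 31 + 2 = 1403.

1403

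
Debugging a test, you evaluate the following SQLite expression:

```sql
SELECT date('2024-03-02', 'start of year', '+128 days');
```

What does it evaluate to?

`start of year` rewinds 2024-03-02 to 2024-01-01.
Applying '+128 days' to 2024-01-01: counting 128 days forward gives 2024-05-08.

2024-05-08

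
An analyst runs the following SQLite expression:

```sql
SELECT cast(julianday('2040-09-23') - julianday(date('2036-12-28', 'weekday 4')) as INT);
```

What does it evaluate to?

1361

`weekday 4` advances to the next Thursday; 2036-12-28 is a Sunday, so it moves forward to 2037-01-01.
30 days remain in January 2037 after the 1st (31 − 1).
Full months from February 2037 through August 2040 contribute their day counts.
Then 23 days into September 2040.
Total: 30 + 28 + 31 + 30 + 31 + 30 + 31 + 31 + 30 + 31 + 30 + 31 + 31 + 28 + 31 + 30 + 31 + 30 + 31 + 31 + 30 + 31 + 30 + 31 + 31 + 28 + 31 + 30 + 31 + 30 + 31 + 31 + 30 + 31 + 30 + 31 + 31 + 29 + 31 + 30 + 31 + 30 + 31 + 31 + 23 = 1361.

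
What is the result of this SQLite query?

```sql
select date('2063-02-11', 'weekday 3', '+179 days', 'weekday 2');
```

`weekday 3` advances to the next Wednesday; 2063-02-11 is a Sunday, so it moves forward to 2063-02-14.
Applying '+179 days' to 2063-02-14: counting 179 days forward gives 2063-08-12.
`weekday 2` advances to the next Tuesday; 2063-08-12 is a Sunday, so it moves forward to 2063-08-14.

2063-08-14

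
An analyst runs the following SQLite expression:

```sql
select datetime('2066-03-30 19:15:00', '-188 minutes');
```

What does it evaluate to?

2066-03-30 16:07:00

188 minutes = 3h 8m; -188 minutes from 2066-03-30 19:15:00 is 2066-03-30 16:07:00.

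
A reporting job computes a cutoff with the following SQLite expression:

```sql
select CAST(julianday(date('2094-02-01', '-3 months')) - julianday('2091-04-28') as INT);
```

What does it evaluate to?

918

Adding -3 months to 2094-02-01 gives 2093-11-01.
2 days remain in April 2091 after the 28th (30 − 28).
Full months from May 2091 through October 2093 contribute their day counts.
Then 1 day into November 2093.
Total: 2 + 31 + 30 + 31 + 31 + 30 + 31 + 30 + 31 + 31 + 29 + 31 + 30 + 31 + 30 + 31 + 31 + 30 + 31 + 30 + 31 + 31 + 28 + 31 + 30 + 31 + 30 + 31 + 31 + 30 + 31 + 1 = 918.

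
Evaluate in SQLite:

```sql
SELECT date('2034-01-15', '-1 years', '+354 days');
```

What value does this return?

Adding -1 year to 2034-01-15 gives 2033-01-15.
Applying '+354 days' to 2033-01-15: counting 354 days forward gives 2034-01-04.

2034-01-04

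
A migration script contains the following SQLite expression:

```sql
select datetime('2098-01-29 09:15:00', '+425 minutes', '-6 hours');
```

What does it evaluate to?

2098-01-29 10:20:00

425 minutes = 7h 5m; +425 minutes from 2098-01-29 09:15:00 is 2098-01-29 16:20:00.
-6 hours from 2098-01-29 16:20:00 is 2098-01-29 10:20:00.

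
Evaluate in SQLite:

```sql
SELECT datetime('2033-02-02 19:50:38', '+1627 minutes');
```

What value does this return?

1627 minutes = 27h 7m; +1627 minutes from 2033-02-02 19:50:38 is 2033-02-03 22:57:38 (crosses midnight).

2033-02-03 22:57:38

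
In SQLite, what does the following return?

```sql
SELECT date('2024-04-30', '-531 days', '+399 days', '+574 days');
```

2025-07-16

Applying '-531 days' to 2024-04-30: counting 531 days back gives 2022-11-16.
Applying '+399 days' to 2022-11-16: counting 399 days forward gives 2023-12-20.
Applying '+574 days' to 2023-12-20: counting 574 days forward gives 2025-07-16.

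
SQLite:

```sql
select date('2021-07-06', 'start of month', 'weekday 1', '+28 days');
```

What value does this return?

`start of month` rewinds 2021-07-06 to 2021-07-01.
`weekday 1` advances to the next Monday; 2021-07-01 is a Thursday, so it moves forward to 2021-07-05.
July 2021 has 31 days; 26 remain after the 5th, so 27 days reach 2021-08-01.
Advancing 1 more day within August lands on 2021-08-02.

2021-08-02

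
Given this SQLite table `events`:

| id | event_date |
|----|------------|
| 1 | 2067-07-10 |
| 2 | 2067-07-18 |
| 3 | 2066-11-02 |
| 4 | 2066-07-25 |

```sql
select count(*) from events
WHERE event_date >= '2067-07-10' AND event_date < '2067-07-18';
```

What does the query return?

1

Rows in [2067-07-10, 2067-07-18): 2067-07-10 → 1 row.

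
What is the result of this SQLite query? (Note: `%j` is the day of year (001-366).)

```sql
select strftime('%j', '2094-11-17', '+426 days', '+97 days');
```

114

First apply '+426 days', '+97 days': 2094-11-17 → 2096-04-23.
Day-of-year for 2096-04-23: days since 2096-01-01 inclusive = 114, zero-padded to 114.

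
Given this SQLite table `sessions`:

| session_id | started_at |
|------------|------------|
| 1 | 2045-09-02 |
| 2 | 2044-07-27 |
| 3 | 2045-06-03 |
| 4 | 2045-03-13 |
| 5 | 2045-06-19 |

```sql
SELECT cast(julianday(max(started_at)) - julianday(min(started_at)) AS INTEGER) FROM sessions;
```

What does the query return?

MIN = 2044-07-27, MAX = 2045-09-02.
4 days remain in July 2044 after the 27th (31 − 27).
Full months from August 2044 through August 2045 contribute their day counts.
Then 2 days into September 2045.
Total: 4 + 31 + 30 + 31 + 30 + 31 + 31 + 28 + 31 + 30 + 31 + 30 + 31 + 31 + 2 = 402.

402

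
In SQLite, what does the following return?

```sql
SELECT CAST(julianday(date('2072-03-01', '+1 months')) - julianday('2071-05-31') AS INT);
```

306

Adding +1 month to 2072-03-01 gives 2072-04-01.
0 days remain in May 2071 after the 31st (31 − 31).
Full months from June 2071 through March 2072 contribute their day counts.
Then 1 day into April 2072.
Total: 0 + 30 + 31 + 31 + 30 + 31 + 30 + 31 + 31 + 29 + 31 + 1 = 306.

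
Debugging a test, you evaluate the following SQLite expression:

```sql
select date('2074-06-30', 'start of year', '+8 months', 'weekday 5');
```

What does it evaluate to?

`start of year` rewinds 2074-06-30 to 2074-01-01.
Adding +8 months to 2074-01-01 gives 2074-09-01.
`weekday 5` advances to the next Friday; 2074-09-01 is a Saturday, so it moves forward to 2074-09-07.

2074-09-07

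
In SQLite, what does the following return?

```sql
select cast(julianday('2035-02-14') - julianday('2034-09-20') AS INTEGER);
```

147

10 days remain in September 2034 after the 20th (30 − 20).
October 2034: 31 days.
November 2034: 30 days.
December 2034: 31 days.
January 2035: 31 days.
Then 14 days into February 2035.
Total: 10 + 31 + 30 + 31 + 31 + 14 = 147.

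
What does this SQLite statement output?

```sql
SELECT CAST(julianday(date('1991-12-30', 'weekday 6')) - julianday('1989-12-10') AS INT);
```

755

`weekday 6` advances to the next Saturday; 1991-12-30 is a Monday, so it moves forward to 1992-01-04.
21 days remain in December 1989 after the 10th (31 − 10).
Full months from January 1990 through December 1991 contribute their day counts.
Then 4 days into January 1992.
Total: 21 + 31 + 28 + 31 + 30 + 31 + 30 + 31 + 31 + 30 + 31 + 30 + 31 + 31 + 28 + 31 + 30 + 31 + 30 + 31 + 31 + 30 + 31 + 30 + 31 + 4 = 755.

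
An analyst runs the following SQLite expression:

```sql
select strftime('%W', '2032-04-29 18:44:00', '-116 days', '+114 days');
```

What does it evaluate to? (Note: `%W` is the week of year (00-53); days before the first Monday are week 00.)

First apply '-116 days', '+114 days': 2032-04-29 18:44:00 → 2032-04-27 18:44:00.
2032-04-27 is a Tuesday. SQLite's %W counts Mondays since the year started; the result is 17.

17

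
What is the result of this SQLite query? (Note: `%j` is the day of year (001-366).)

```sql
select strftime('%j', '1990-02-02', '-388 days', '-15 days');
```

361

First apply '-388 days', '-15 days': 1990-02-02 → 1988-12-26.
Day-of-year for 1988-12-26: days since 1988-01-01 inclusive = 361, zero-padded to 361.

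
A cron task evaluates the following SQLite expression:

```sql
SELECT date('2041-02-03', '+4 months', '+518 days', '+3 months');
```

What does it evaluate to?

2043-02-03

Adding +4 months to 2041-02-03 gives 2041-06-03.
Applying '+518 days' to 2041-06-03: counting 518 days forward gives 2042-11-03.
Adding +3 months to 2042-11-03 gives 2043-02-03.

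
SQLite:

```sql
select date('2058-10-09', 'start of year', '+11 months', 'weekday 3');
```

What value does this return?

`start of year` rewinds 2058-10-09 to 2058-01-01.
Adding +11 months to 2058-01-01 gives 2058-12-01.
`weekday 3` advances to the next Wednesday; 2058-12-01 is a Sunday, so it moves forward to 2058-12-04.

2058-12-04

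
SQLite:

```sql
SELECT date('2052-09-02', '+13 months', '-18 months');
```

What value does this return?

2052-04-02

Adding +13 months to 2052-09-02 gives 2053-10-02.
Adding -18 months to 2053-10-02 gives 2052-04-02.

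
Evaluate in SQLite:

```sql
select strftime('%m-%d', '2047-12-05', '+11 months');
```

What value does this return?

First apply '+11 months': 2047-12-05 → 2048-11-05.
`%m-%d` extracts the month-day: 11-05.

11-05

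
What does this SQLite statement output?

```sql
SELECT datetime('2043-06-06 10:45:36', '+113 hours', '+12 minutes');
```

2043-06-11 03:57:36

+113 hours from 2043-06-06 10:45:36 is 2043-06-11 03:45:36 (crosses midnight).
+12 minutes from 2043-06-11 03:45:36 is 2043-06-11 03:57:36.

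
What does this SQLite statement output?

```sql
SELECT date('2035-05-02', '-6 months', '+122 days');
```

Adding -6 months to 2035-05-02 gives 2034-11-02.
Applying '+122 days' to 2034-11-02: counting 122 days forward gives 2035-03-04.

2035-03-04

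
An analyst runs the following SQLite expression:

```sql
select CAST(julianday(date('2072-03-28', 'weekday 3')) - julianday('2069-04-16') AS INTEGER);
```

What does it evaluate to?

1079

`weekday 3` advances to the next Wednesday; 2072-03-28 is a Monday, so it moves forward to 2072-03-30.
14 days remain in April 2069 after the 16th (30 − 16).
Full months from May 2069 through February 2072 contribute their day counts.
Then 30 days into March 2072.
Total: 14 + 31 + 30 + 31 + 31 + 30 + 31 + 30 + 31 + 31 + 28 + 31 + 30 + 31 + 30 + 31 + 31 + 30 + 31 + 30 + 31 + 31 + 28 + 31 + 30 + 31 + 30 + 31 + 31 + 30 + 31 + 30 + 31 + 31 + 29 + 30 = 1079.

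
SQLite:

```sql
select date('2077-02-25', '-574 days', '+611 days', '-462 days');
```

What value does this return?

2075-12-28

Applying '-574 days' to 2077-02-25: counting 574 days back gives 2075-08-01.
Applying '+611 days' to 2075-08-01: counting 611 days forward gives 2077-04-03.
Applying '-462 days' to 2077-04-03: counting 462 days back gives 2075-12-28.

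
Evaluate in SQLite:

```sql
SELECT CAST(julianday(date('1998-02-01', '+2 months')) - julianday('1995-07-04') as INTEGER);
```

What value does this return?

1002

Adding +2 months to 1998-02-01 gives 1998-04-01.
27 days remain in July 1995 after the 4th (31 − 4).
Full months from August 1995 through March 1998 contribute their day counts.
Then 1 day into April 1998.
Total: 27 + 31 + 30 + 31 + 30 + 31 + 31 + 29 + 31 + 30 + 31 + 30 + 31 + 31 + 30 + 31 + 30 + 31 + 31 + 28 + 31 + 30 + 31 + 30 + 31 + 31 + 30 + 31 + 30 + 31 + 31 + 28 + 31 + 1 = 1002.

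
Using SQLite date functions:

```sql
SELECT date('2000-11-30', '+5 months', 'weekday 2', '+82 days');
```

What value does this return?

2001-07-22

Adding +5 months to 2000-11-30 gives 2001-04-30.
`weekday 2` advances to the next Tuesday; 2001-04-30 is a Monday, so it moves forward to 2001-05-01.
Applying '+82 days' to 2001-05-01: counting 82 days forward gives 2001-07-22.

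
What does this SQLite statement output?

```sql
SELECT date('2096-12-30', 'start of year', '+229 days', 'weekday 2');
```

`start of year` rewinds 2096-12-30 to 2096-01-01.
Applying '+229 days' to 2096-01-01: counting 229 days forward gives 2096-08-17.
`weekday 2` advances to the next Tuesday; 2096-08-17 is a Friday, so it moves forward to 2096-08-21.

2096-08-21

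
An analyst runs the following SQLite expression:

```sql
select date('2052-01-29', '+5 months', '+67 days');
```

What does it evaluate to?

2052-09-04

Adding +5 months to 2052-01-29 gives 2052-06-29.
Applying '+67 days' to 2052-06-29: counting 67 days forward gives 2052-09-04.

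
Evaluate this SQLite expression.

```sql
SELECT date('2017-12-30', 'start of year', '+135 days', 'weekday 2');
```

2017-05-16

`start of year` rewinds 2017-12-30 to 2017-01-01.
Applying '+135 days' to 2017-01-01: counting 135 days forward gives 2017-05-16.
`weekday 2` advances to the next Tuesday; 2017-05-16 is already a Tuesday, so it stays at 2017-05-16.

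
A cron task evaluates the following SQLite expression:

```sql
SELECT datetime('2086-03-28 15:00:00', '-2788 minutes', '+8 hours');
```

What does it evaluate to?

2788 minutes = 46h 28m; -2788 minutes from 2086-03-28 15:00:00 is 2086-03-26 16:32:00 (crosses midnight).
+8 hours from 2086-03-26 16:32:00 is 2086-03-27 00:32:00 (crosses midnight).

2086-03-27 00:32:00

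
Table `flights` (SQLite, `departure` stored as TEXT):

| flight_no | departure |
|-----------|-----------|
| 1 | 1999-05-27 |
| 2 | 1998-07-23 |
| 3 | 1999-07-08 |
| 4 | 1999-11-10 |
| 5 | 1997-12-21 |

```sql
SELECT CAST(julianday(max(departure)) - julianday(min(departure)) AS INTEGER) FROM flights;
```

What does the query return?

MIN = 1997-12-21, MAX = 1999-11-10.
10 days remain in December 1997 after the 21st (31 − 21).
Full months from January 1998 through October 1999 contribute their day counts.
Then 10 days into November 1999.
Total: 10 + 31 + 28 + 31 + 30 + 31 + 30 + 31 + 31 + 30 + 31 + 30 + 31 + 31 + 28 + 31 + 30 + 31 + 30 + 31 + 31 + 30 + 31 + 10 = 689.

689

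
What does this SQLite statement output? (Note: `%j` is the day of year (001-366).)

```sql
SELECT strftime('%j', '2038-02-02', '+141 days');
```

174

First apply '+141 days': 2038-02-02 → 2038-06-23.
Day-of-year for 2038-06-23: days since 2038-01-01 inclusive = 174, zero-padded to 174.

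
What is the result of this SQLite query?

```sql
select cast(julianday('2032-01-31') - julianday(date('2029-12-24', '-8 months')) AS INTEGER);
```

1012

Adding -8 months to 2029-12-24 gives 2029-04-24.
6 days remain in April 2029 after the 24th (30 − 24).
Full months from May 2029 through December 2031 contribute their day counts.
Then 31 days into January 2032.
Total: 6 + 31 + 30 + 31 + 31 + 30 + 31 + 30 + 31 + 31 + 28 + 31 + 30 + 31 + 30 + 31 + 31 + 30 + 31 + 30 + 31 + 31 + 28 + 31 + 30 + 31 + 30 + 31 + 31 + 30 + 31 + 30 + 31 + 31 = 1012.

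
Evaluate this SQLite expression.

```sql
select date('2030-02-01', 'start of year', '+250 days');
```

`start of year` rewinds 2030-02-01 to 2030-01-01.
Applying '+250 days' to 2030-01-01: counting 250 days forward gives 2030-09-08.

2030-09-08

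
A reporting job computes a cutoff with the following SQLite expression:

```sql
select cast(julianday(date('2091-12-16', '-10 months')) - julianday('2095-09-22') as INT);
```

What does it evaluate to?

Adding -10 months to 2091-12-16 gives 2091-02-16.
12 days remain in February 2091 after the 16th (28 − 16).
Full months from March 2091 through August 2095 contribute their day counts.
Then 22 days into September 2095.
Total: 12 + 31 + 30 + 31 + 30 + 31 + 31 + 30 + 31 + 30 + 31 + 31 + 29 + 31 + 30 + 31 + 30 + 31 + 31 + 30 + 31 + 30 + 31 + 31 + 28 + 31 + 30 + 31 + 30 + 31 + 31 + 30 + 31 + 30 + 31 + 31 + 28 + 31 + 30 + 31 + 30 + 31 + 31 + 30 + 31 + 30 + 31 + 31 + 28 + 31 + 30 + 31 + 30 + 31 + 31 + 22 = 1679.
The subtraction is earlier − later, so the result is −1679 → -1679.

-1679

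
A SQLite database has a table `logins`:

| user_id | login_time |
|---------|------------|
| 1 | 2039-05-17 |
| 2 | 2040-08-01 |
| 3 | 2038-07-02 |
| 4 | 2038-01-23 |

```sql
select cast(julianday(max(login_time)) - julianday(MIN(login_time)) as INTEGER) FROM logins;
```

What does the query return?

921

MIN = 2038-01-23, MAX = 2040-08-01.
8 days remain in January 2038 after the 23rd (31 − 23).
Full months from February 2038 through July 2040 contribute their day counts.
Then 1 day into August 2040.
Total: 8 + 28 + 31 + 30 + 31 + 30 + 31 + 31 + 30 + 31 + 30 + 31 + 31 + 28 + 31 + 30 + 31 + 30 + 31 + 31 + 30 + 31 + 30 + 31 + 31 + 29 + 31 + 30 + 31 + 30 + 31 + 1 = 921.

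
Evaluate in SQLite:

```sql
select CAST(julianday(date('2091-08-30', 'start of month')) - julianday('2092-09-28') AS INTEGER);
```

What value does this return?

`start of month` rewinds 2091-08-30 to 2091-08-01.
30 days remain in August 2091 after the 1st (31 − 1).
Full months from September 2091 through August 2092 contribute their day counts.
Then 28 days into September 2092.
Total: 30 + 30 + 31 + 30 + 31 + 31 + 29 + 31 + 30 + 31 + 30 + 31 + 31 + 28 = 424.
The subtraction is earlier − later, so the result is −424 → -424.

-424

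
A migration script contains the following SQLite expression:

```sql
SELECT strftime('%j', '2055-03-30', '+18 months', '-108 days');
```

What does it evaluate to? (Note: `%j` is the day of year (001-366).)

166

First apply '+18 months', '-108 days': 2055-03-30 → 2056-06-14.
Day-of-year for 2056-06-14: days since 2056-01-01 inclusive = 166, zero-padded to 166.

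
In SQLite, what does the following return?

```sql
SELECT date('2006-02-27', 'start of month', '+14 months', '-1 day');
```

2007-03-31

`start of month` rewinds 2006-02-27 to 2006-02-01.
Adding +14 months to 2006-02-01 gives 2007-04-01.
Going back 1 day from 2007-04-01 reaches 2007-03-31 (last day of March, 31 days).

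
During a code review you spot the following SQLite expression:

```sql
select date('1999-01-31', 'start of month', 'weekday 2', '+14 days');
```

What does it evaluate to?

`start of month` rewinds 1999-01-31 to 1999-01-01.
`weekday 2` advances to the next Tuesday; 1999-01-01 is a Friday, so it moves forward to 1999-01-05.
Advancing 14 more days within January lands on 1999-01-19.

1999-01-19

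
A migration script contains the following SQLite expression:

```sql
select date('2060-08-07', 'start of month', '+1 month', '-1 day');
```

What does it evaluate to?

2060-08-31

`start of month` rewinds 2060-08-07 to 2060-08-01.
Adding +1 month to 2060-08-01 gives 2060-09-01.
Going back 1 day from 2060-09-01 reaches 2060-08-31 (last day of August, 31 days).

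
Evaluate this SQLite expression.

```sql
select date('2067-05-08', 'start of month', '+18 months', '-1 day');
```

2068-10-31

`start of month` rewinds 2067-05-08 to 2067-05-01.
Adding +18 months to 2067-05-01 gives 2068-11-01.
Going back 1 day from 2068-11-01 reaches 2068-10-31 (last day of October, 31 days).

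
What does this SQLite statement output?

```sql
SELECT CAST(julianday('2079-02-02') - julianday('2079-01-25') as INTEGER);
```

8

6 days remain in January 2079 after the 25th (31 − 25).
Then 2 days into February 2079.
Total: 6 + 2 = 8.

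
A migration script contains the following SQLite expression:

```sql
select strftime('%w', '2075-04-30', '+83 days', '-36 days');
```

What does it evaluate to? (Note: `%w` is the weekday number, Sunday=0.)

0

First apply '+83 days', '-36 days': 2075-04-30 → 2075-06-16.
2075-06-16 is a Sunday; with Sunday=0 that is 0.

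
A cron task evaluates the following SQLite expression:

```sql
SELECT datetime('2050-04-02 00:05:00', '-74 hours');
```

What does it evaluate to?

-74 hours from 2050-04-02 00:05:00 is 2050-03-29 22:05:00 (crosses midnight).

2050-03-29 22:05:00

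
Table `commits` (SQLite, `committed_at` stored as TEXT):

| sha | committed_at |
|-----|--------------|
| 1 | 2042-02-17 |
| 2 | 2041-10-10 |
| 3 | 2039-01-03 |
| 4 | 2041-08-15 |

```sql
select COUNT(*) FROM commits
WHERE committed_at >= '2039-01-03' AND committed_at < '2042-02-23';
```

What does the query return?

4

Rows in [2039-01-03, 2042-02-23): 2042-02-17, 2041-10-10, 2039-01-03, 2041-08-15 → 4 rows.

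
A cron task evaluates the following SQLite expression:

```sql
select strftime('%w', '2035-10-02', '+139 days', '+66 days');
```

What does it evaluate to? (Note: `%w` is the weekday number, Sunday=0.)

4

First apply '+139 days', '+66 days': 2035-10-02 → 2036-04-24.
2036-04-24 is a Thursday; with Sunday=0 that is 4.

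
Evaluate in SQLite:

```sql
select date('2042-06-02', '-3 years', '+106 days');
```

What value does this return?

Adding -3 years to 2042-06-02 gives 2039-06-02.
Applying '+106 days' to 2039-06-02: counting 106 days forward gives 2039-09-16.

2039-09-16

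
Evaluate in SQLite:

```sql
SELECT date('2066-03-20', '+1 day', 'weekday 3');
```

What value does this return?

Advancing 1 more day within March lands on 2066-03-21.
`weekday 3` advances to the next Wednesday; 2066-03-21 is a Sunday, so it moves forward to 2066-03-24.

2066-03-24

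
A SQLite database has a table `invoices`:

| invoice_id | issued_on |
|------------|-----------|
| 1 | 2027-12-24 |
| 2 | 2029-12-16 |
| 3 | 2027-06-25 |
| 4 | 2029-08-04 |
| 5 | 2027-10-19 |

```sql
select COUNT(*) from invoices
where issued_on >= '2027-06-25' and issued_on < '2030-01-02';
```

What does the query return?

5

Rows in [2027-06-25, 2030-01-02): 2027-12-24, 2029-12-16, 2027-06-25, 2029-08-04, 2027-10-19 → 5 rows.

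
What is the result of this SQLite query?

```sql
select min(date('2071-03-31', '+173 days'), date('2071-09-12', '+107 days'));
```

date('2071-03-31', '+173 days') → 2071-09-20.
date('2071-09-12', '+107 days') → 2071-12-28.
Earlier of the two is 2071-09-20.

2071-09-20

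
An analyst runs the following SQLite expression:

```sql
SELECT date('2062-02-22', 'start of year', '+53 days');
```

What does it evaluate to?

2062-02-23

`start of year` rewinds 2062-02-22 to 2062-01-01.
Applying '+53 days' to 2062-01-01: counting 53 days forward gives 2062-02-23.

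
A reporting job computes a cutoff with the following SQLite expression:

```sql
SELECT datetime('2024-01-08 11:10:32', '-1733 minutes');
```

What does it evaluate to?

2024-01-07 06:17:32

1733 minutes = 28h 53m; -1733 minutes from 2024-01-08 11:10:32 is 2024-01-07 06:17:32 (crosses midnight).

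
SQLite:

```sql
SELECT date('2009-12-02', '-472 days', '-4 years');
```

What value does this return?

2004-08-17

Applying '-472 days' to 2009-12-02: counting 472 days back gives 2008-08-17.
Adding -4 years to 2008-08-17 gives 2004-08-17.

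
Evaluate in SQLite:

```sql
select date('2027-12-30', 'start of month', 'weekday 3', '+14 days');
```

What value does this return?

`start of month` rewinds 2027-12-30 to 2027-12-01.
`weekday 3` advances to the next Wednesday; 2027-12-01 is already a Wednesday, so it stays at 2027-12-01.
Advancing 14 more days within December lands on 2027-12-15.

2027-12-15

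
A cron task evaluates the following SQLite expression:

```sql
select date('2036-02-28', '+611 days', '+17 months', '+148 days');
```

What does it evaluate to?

2039-08-26

Applying '+611 days' to 2036-02-28: counting 611 days forward gives 2037-10-31.
Adding +17 months to 2037-10-31 gives 2039-03-31.
Applying '+148 days' to 2039-03-31: counting 148 days forward gives 2039-08-26.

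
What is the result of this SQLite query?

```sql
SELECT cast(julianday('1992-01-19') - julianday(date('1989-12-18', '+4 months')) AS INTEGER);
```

641

Adding +4 months to 1989-12-18 gives 1990-04-18.
12 days remain in April 1990 after the 18th (30 − 18).
Full months from May 1990 through December 1991 contribute their day counts.
Then 19 days into January 1992.
Total: 12 + 31 + 30 + 31 + 31 + 30 + 31 + 30 + 31 + 31 + 28 + 31 + 30 + 31 + 30 + 31 + 31 + 30 + 31 + 30 + 31 + 19 = 641.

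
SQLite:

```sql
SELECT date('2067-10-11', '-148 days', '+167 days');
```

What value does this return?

Applying '-148 days' to 2067-10-11: counting 148 days back gives 2067-05-16.
Applying '+167 days' to 2067-05-16: counting 167 days forward gives 2067-10-30.

2067-10-30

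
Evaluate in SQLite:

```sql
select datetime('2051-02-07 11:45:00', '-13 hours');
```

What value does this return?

2051-02-06 22:45:00

-13 hours from 2051-02-07 11:45:00 is 2051-02-06 22:45:00 (crosses midnight).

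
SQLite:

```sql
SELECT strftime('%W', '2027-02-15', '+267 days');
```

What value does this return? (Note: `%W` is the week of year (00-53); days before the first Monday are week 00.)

First apply '+267 days': 2027-02-15 → 2027-11-09.
2027-11-09 is a Tuesday. SQLite's %W counts Mondays since the year started; the result is 45.

45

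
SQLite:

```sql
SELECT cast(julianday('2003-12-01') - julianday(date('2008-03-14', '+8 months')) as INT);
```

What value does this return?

Adding +8 months to 2008-03-14 gives 2008-11-14.
30 days remain in December 2003 after the 1st (31 − 1).
Full months from January 2004 through October 2008 contribute their day counts.
Then 14 days into November 2008.
Total: 30 + 31 + 29 + 31 + 30 + 31 + 30 + 31 + 31 + 30 + 31 + 30 + 31 + 31 + 28 + 31 + 30 + 31 + 30 + 31 + 31 + 30 + 31 + 30 + 31 + 31 + 28 + 31 + 30 + 31 + 30 + 31 + 31 + 30 + 31 + 30 + 31 + 31 + 28 + 31 + 30 + 31 + 30 + 31 + 31 + 30 + 31 + 30 + 31 + 31 + 29 + 31 + 30 + 31 + 30 + 31 + 31 + 30 + 31 + 14 = 1810.
The subtraction is earlier − later, so the result is −1810 → -1810.

-1810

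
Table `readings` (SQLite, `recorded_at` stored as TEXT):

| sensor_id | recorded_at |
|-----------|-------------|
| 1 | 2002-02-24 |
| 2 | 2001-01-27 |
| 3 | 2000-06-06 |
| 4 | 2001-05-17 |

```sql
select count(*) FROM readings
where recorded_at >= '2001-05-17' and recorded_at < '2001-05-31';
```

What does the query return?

Rows in [2001-05-17, 2001-05-31): 2001-05-17 → 1 row.

1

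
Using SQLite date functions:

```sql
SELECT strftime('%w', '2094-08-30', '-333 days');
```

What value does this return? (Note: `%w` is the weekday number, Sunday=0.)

4

First apply '-333 days': 2094-08-30 → 2093-10-01.
2093-10-01 is a Thursday; with Sunday=0 that is 4.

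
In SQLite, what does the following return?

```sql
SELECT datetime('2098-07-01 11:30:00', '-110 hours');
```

2098-06-26 21:30:00

-110 hours from 2098-07-01 11:30:00 is 2098-06-26 21:30:00 (crosses midnight).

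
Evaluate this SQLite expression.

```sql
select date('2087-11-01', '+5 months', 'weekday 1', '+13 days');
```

Adding +5 months to 2087-11-01 gives 2088-04-01.
`weekday 1` advances to the next Monday; 2088-04-01 is a Thursday, so it moves forward to 2088-04-05.
Advancing 13 more days within April lands on 2088-04-18.

2088-04-18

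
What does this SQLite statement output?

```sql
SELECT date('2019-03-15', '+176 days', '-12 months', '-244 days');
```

Applying '+176 days' to 2019-03-15: counting 176 days forward gives 2019-09-07.
Adding -12 months to 2019-09-07 gives 2018-09-07.
Applying '-244 days' to 2018-09-07: counting 244 days back gives 2018-01-06.

2018-01-06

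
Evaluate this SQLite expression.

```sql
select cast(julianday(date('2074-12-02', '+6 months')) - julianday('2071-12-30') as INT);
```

Adding +6 months to 2074-12-02 gives 2075-06-02.
1 day remains in December 2071 after the 30th (31 − 30).
Full months from January 2072 through May 2075 contribute their day counts.
Then 2 days into June 2075.
Total: 1 + 31 + 29 + 31 + 30 + 31 + 30 + 31 + 31 + 30 + 31 + 30 + 31 + 31 + 28 + 31 + 30 + 31 + 30 + 31 + 31 + 30 + 31 + 30 + 31 + 31 + 28 + 31 + 30 + 31 + 30 + 31 + 31 + 30 + 31 + 30 + 31 + 31 + 28 + 31 + 30 + 31 + 2 = 1250.

1250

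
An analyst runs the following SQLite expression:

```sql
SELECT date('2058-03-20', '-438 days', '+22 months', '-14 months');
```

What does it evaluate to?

2057-09-06

Applying '-438 days' to 2058-03-20: counting 438 days back gives 2057-01-06.
Adding +22 months to 2057-01-06 gives 2058-11-06.
Adding -14 months to 2058-11-06 gives 2057-09-06.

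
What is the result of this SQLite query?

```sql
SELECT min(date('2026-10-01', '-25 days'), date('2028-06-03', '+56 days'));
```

2026-09-06

date('2026-10-01', '-25 days') → 2026-09-06.
date('2028-06-03', '+56 days') → 2028-07-29.
Earlier of the two is 2026-09-06.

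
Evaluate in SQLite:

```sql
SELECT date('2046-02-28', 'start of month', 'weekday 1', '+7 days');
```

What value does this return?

`start of month` rewinds 2046-02-28 to 2046-02-01.
`weekday 1` advances to the next Monday; 2046-02-01 is a Thursday, so it moves forward to 2046-02-05.
Advancing 7 more days within February lands on 2046-02-12.

2046-02-12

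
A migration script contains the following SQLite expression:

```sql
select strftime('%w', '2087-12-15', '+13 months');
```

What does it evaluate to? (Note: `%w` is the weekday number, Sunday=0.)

First apply '+13 months': 2087-12-15 → 2089-01-15.
2089-01-15 is a Saturday; with Sunday=0 that is 6.

6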